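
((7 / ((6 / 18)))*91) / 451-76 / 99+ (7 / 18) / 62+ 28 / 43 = 89319155 / 21642588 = 4.13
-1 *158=-158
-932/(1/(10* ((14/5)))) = -26096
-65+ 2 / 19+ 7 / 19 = -1226 / 19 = -64.53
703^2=494209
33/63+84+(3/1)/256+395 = 2577983/5376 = 479.54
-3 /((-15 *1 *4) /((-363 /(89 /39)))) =-14157 /1780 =-7.95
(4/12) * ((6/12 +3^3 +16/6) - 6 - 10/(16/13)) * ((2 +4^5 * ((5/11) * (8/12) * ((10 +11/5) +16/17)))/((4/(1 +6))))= 280370405/7344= 38176.80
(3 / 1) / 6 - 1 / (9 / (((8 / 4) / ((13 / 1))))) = 113 / 234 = 0.48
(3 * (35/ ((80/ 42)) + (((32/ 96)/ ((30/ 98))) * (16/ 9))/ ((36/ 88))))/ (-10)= -673799/ 97200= -6.93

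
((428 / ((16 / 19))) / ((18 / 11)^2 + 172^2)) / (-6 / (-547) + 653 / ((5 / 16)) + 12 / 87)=19510934795 / 2373509618955168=0.00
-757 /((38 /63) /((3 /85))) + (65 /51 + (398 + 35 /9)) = 10432303 /29070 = 358.87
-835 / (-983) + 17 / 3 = 19216 / 2949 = 6.52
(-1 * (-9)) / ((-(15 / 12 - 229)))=36 / 911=0.04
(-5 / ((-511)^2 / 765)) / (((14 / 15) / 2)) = -57375 / 1827847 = -0.03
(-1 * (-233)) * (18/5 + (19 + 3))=5964.80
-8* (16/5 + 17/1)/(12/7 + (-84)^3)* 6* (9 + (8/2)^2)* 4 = 56560/345743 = 0.16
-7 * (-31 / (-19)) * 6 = -68.53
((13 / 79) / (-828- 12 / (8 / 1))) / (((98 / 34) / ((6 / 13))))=-68 / 2140663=-0.00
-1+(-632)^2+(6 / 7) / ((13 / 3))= 36347511 / 91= 399423.20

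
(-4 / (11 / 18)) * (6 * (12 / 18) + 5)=-648 / 11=-58.91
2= 2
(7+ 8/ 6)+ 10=55/ 3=18.33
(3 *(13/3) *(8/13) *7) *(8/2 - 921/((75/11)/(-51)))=386012.48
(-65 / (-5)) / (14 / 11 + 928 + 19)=143 / 10431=0.01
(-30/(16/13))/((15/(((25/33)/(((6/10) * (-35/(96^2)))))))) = 41600/77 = 540.26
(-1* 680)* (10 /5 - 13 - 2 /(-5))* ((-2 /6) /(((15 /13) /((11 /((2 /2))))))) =-1030744 /45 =-22905.42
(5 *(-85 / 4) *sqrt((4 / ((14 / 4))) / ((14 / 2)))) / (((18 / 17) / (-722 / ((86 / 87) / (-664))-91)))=-150643670375 *sqrt(2) / 10836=-19660605.55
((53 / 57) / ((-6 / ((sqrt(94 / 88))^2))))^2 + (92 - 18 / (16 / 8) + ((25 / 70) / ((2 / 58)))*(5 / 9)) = 140727006991 / 1585096128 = 88.78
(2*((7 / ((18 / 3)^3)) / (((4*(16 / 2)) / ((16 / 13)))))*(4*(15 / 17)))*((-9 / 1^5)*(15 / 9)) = -175 / 1326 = -0.13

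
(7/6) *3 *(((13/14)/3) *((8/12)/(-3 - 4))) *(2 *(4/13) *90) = -40/7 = -5.71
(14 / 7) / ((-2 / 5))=-5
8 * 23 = 184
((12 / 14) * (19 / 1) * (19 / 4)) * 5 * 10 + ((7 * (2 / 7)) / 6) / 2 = 162457 / 42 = 3868.02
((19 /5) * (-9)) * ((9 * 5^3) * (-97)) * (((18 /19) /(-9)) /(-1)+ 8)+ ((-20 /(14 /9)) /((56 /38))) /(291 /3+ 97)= 575102542545 /19012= 30249449.96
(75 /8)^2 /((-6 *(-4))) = 1875 /512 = 3.66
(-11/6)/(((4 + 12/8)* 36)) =-1/108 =-0.01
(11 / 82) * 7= 77 / 82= 0.94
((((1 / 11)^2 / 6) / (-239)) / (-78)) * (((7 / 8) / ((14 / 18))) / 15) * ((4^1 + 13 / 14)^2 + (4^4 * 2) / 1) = 105113 / 35369093760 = 0.00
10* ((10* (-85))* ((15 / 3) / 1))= -42500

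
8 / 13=0.62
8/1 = 8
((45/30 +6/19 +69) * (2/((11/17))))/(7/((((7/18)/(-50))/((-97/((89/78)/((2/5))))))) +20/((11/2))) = 4071483/569333480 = 0.01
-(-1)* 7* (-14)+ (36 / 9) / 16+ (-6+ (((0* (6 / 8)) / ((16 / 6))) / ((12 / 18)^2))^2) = -415 / 4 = -103.75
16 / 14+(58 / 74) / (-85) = 24957 / 22015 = 1.13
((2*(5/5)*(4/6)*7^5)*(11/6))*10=3697540/9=410837.78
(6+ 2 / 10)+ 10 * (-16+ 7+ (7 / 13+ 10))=1403 / 65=21.58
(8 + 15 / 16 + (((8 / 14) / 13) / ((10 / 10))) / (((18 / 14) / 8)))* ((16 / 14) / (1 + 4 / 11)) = 189673 / 24570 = 7.72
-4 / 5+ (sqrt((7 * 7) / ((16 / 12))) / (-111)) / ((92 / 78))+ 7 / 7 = 1 / 5 -91 * sqrt(3) / 3404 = 0.15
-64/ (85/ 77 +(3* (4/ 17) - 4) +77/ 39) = 816816/ 2755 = 296.48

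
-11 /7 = -1.57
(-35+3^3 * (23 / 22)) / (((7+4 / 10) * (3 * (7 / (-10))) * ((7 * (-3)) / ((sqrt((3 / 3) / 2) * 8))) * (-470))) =0.00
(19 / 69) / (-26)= -19 / 1794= -0.01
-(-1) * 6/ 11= 6/ 11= 0.55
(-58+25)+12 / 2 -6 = -33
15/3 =5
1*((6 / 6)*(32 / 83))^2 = 1024 / 6889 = 0.15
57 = 57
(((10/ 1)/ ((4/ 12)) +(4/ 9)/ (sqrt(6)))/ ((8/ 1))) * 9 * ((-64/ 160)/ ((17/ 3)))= -81/ 34- sqrt(6)/ 170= -2.40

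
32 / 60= 8 / 15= 0.53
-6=-6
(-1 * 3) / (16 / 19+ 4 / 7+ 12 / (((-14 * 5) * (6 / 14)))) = -1995 / 674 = -2.96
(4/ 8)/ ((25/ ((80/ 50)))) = 4/ 125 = 0.03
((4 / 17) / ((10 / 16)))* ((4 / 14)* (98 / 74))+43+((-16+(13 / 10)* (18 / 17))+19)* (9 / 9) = 8791 / 185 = 47.52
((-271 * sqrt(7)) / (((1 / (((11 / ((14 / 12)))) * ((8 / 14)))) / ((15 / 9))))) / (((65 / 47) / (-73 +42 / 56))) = 80981846 * sqrt(7) / 637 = 336354.51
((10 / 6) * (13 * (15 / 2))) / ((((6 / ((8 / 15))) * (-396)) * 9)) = -65 / 16038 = -0.00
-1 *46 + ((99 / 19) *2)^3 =7446878 / 6859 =1085.71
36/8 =9/2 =4.50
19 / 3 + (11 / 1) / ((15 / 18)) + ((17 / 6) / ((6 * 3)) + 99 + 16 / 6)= 65533 / 540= 121.36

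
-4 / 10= -2 / 5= -0.40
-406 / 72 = -203 / 36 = -5.64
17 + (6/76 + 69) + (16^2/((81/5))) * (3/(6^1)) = 289271/3078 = 93.98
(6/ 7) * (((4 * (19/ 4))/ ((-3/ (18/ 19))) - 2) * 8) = -384/ 7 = -54.86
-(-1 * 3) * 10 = 30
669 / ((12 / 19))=1059.25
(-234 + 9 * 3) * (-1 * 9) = 1863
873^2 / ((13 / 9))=6859161 / 13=527627.77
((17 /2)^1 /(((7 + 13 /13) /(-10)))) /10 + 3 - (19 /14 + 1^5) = -47 /112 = -0.42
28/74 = 14/37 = 0.38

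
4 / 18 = 2 / 9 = 0.22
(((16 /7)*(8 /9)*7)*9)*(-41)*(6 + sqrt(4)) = -41984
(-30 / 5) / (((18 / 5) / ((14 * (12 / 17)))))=-16.47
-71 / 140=-0.51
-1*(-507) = 507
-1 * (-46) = 46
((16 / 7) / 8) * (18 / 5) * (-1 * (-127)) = 4572 / 35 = 130.63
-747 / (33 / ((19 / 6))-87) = 9.75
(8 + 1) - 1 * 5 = 4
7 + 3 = 10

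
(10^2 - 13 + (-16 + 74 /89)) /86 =6393 /7654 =0.84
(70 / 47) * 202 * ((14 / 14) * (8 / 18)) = 56560 / 423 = 133.71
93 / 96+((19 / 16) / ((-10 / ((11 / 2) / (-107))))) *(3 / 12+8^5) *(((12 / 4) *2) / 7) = 82647151 / 479360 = 172.41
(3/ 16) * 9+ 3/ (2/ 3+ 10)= 63/ 32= 1.97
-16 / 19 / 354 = -8 / 3363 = -0.00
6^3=216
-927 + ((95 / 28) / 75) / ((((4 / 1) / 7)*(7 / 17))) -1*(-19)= -1525117 / 1680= -907.81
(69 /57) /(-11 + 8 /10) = -115 /969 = -0.12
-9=-9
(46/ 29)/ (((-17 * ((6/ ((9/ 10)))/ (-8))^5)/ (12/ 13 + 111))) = 25.99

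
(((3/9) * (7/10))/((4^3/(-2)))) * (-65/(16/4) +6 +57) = -1309/3840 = -0.34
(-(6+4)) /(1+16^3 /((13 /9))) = -130 /36877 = -0.00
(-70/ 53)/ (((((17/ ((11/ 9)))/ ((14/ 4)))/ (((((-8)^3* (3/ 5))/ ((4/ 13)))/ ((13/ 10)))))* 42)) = 49280/ 8109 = 6.08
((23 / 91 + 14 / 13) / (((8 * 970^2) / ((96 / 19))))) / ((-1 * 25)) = -363 / 10167600625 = -0.00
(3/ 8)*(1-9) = -3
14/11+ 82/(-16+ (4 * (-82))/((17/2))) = -1171/5104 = -0.23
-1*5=-5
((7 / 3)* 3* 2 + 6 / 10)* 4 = 292 / 5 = 58.40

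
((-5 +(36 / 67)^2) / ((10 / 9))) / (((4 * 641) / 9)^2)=-15417621 / 295111169440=-0.00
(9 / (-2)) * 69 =-621 / 2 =-310.50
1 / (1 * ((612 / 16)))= 4 / 153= 0.03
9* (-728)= -6552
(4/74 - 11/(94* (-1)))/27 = 0.01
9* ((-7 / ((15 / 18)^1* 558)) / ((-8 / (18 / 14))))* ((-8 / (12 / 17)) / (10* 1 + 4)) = -153 / 8680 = -0.02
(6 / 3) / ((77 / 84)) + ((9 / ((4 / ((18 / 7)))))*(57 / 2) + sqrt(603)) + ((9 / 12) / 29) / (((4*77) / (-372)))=3*sqrt(67) + 373008 / 2233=191.60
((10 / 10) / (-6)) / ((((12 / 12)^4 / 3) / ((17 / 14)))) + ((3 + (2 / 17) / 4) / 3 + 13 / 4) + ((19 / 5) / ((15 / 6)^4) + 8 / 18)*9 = 8.53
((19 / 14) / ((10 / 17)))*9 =2907 / 140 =20.76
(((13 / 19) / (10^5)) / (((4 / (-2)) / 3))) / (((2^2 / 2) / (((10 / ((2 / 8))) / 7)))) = -39 / 1330000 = -0.00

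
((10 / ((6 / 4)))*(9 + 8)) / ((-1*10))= -34 / 3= -11.33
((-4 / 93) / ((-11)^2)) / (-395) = 4 / 4444935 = 0.00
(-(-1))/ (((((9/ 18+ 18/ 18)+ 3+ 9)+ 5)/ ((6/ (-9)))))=-4/ 111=-0.04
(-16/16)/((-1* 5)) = 1/5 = 0.20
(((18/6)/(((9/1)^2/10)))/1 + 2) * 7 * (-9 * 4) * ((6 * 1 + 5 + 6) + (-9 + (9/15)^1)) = -77056/15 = -5137.07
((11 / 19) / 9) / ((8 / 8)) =11 / 171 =0.06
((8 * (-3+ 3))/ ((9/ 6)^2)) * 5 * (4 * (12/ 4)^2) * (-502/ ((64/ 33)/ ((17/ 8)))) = 0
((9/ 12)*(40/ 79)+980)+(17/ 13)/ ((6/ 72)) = 1022966/ 1027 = 996.07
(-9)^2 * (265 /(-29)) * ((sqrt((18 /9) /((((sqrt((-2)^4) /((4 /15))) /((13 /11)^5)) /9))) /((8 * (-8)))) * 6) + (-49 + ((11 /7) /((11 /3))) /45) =-5144 /105 + 2176551 * sqrt(4290) /1235168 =66.43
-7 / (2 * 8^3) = -7 / 1024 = -0.01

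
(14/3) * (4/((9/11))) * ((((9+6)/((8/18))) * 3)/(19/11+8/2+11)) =12705/92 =138.10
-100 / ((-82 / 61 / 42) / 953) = 122079300 / 41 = 2977543.90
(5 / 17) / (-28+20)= -5 / 136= -0.04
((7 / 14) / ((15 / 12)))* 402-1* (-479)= 3199 / 5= 639.80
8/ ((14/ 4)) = 16/ 7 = 2.29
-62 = -62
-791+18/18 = -790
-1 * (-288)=288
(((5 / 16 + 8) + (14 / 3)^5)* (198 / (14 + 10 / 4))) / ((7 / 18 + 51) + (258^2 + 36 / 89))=768737767 / 1920933018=0.40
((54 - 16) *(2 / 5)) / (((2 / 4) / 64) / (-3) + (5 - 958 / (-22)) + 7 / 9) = 963072 / 3124955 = 0.31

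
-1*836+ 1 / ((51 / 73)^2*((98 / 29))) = -212940187 / 254898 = -835.39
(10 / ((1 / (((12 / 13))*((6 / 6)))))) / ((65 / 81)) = 1944 / 169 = 11.50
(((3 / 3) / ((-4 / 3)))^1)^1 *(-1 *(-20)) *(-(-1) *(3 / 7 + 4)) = -66.43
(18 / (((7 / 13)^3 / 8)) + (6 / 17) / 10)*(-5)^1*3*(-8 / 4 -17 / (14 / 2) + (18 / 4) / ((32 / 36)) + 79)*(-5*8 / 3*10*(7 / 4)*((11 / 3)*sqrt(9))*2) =65959438592025 / 11662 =5655928536.45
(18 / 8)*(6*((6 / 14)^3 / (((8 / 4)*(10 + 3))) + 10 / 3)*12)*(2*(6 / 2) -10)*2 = -19280376 / 4459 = -4323.92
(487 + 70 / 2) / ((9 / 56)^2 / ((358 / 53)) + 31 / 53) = 31060286208 / 35030857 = 886.66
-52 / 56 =-13 / 14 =-0.93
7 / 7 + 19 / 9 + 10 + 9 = 199 / 9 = 22.11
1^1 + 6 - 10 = -3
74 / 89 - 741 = -65875 / 89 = -740.17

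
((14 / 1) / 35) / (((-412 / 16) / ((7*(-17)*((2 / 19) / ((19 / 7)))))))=13328 / 185915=0.07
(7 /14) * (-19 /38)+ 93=92.75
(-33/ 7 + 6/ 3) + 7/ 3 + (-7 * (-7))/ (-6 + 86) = 389/ 1680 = 0.23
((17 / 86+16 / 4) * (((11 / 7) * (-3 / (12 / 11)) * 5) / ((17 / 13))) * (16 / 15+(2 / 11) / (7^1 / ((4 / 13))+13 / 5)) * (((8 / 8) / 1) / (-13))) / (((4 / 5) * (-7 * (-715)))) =0.00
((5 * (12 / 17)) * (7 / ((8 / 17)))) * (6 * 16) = 5040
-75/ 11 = -6.82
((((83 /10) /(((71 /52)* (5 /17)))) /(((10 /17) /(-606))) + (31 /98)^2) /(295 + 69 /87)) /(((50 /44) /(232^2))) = -7790201362690180016 /2284844121875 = -3409511.09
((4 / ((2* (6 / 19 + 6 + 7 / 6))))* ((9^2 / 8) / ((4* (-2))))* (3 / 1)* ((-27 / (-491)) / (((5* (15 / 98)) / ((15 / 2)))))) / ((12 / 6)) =-18324873 / 67011680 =-0.27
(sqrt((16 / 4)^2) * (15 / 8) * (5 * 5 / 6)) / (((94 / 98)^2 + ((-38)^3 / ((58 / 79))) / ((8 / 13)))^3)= -84393788386297250 / 4837938571954254702117825119511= -0.00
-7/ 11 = -0.64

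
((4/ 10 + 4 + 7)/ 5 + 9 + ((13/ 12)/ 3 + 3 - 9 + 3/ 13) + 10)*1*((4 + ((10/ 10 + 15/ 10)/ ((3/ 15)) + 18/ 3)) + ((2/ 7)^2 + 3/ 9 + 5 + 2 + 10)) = 435840247/ 687960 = 633.53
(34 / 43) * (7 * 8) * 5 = 9520 / 43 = 221.40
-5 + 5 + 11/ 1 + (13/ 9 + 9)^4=78147067/ 6561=11910.85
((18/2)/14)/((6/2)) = 3/14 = 0.21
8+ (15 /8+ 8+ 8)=207 /8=25.88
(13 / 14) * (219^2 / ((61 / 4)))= 1246986 / 427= 2920.34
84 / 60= 7 / 5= 1.40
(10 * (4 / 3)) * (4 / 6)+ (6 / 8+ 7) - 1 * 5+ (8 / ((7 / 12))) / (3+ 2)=18121 / 1260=14.38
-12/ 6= -2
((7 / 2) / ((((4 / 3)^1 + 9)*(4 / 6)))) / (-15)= -21 / 620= -0.03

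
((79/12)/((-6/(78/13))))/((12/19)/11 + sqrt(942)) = 16511/41147358-3450799 * sqrt(942)/493768296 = -0.21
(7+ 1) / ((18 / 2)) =8 / 9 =0.89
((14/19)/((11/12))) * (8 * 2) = 12.86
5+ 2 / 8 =21 / 4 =5.25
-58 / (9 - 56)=58 / 47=1.23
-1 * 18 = -18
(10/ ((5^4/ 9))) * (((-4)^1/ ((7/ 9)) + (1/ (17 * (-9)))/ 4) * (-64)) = 705248/ 14875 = 47.41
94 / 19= 4.95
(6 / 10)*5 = 3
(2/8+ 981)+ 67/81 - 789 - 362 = -54731/324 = -168.92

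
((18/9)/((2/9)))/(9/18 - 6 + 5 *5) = 6/13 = 0.46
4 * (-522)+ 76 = -2012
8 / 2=4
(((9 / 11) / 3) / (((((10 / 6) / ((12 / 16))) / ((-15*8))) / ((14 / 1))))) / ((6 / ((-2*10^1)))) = 7560 / 11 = 687.27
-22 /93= -0.24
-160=-160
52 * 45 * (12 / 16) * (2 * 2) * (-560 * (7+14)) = -82555200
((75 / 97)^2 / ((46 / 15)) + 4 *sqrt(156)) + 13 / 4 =2982041 / 865628 + 8 *sqrt(39) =53.40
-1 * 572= -572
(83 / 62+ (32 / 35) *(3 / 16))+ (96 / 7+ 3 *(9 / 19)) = 686293 / 41230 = 16.65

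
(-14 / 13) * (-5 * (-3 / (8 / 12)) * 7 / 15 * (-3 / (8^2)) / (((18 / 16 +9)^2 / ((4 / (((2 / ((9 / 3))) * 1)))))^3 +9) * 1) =1605632 / 15136662047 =0.00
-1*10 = -10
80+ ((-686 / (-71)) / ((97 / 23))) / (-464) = 127814831 / 1597784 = 80.00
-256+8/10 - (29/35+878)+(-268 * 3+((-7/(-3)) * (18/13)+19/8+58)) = -6822899/3640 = -1874.42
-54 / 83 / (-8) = 27 / 332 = 0.08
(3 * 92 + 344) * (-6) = -3720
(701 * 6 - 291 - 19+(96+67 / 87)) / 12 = 347371 / 1044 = 332.73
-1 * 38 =-38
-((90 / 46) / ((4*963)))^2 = -25 / 96904336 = -0.00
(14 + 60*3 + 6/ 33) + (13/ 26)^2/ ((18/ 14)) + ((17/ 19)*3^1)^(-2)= 22261081/ 114444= 194.52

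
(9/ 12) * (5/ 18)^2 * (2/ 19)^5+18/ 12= 200564119/ 133709346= 1.50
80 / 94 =40 / 47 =0.85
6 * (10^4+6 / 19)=1140036 / 19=60001.89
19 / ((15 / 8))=152 / 15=10.13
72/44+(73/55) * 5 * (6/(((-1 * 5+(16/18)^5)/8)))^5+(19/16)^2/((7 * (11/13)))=-23929242609697575170094996716199729119/24557658656257560312319478806784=-974410.59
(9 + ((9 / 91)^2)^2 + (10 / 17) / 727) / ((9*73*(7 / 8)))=61027426592000 / 3897735019852401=0.02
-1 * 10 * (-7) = 70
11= 11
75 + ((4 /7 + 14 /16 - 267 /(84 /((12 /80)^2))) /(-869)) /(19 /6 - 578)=1258816066197 /16784213600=75.00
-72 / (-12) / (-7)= -6 / 7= -0.86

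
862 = 862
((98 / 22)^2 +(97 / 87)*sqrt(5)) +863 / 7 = 97*sqrt(5) / 87 +121230 / 847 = 145.62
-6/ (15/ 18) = -36/ 5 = -7.20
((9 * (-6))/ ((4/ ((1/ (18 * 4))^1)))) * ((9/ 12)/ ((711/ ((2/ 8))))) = -1/ 20224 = -0.00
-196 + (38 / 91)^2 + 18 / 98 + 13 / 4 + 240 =1576969 / 33124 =47.61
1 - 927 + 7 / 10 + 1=-9243 / 10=-924.30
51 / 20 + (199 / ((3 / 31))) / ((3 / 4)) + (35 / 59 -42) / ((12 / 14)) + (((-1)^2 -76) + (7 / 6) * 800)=37747231 / 10620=3554.35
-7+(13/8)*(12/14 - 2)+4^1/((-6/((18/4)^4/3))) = -5599/56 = -99.98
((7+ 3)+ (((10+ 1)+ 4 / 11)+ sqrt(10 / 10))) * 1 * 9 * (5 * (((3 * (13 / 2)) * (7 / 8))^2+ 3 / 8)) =413049375 / 1408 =293358.93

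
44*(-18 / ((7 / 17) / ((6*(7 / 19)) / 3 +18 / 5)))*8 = -44377344 / 665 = -66732.85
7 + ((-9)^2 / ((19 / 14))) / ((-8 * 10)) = 4753 / 760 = 6.25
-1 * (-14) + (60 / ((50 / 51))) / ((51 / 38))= 298 / 5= 59.60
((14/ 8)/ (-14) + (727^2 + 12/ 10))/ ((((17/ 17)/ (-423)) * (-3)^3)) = 993636541/ 120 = 8280304.51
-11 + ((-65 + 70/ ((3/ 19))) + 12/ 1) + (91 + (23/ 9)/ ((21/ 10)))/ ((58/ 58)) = 89123/ 189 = 471.55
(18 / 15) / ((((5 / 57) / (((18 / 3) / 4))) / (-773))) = -396549 / 25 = -15861.96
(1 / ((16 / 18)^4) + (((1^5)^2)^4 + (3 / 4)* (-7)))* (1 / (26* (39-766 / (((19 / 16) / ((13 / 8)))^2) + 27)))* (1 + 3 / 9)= 3915767 / 39455969280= 0.00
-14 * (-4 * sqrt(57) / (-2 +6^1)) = 14 * sqrt(57) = 105.70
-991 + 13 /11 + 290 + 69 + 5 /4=-27701 /44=-629.57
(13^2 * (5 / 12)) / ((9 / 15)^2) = 21125 / 108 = 195.60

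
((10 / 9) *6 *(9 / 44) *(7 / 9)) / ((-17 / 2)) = -70 / 561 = -0.12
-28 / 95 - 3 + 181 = 16882 / 95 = 177.71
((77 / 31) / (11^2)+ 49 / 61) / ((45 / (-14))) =-26656 / 104005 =-0.26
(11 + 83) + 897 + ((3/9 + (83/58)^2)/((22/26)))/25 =2750634703/2775300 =991.11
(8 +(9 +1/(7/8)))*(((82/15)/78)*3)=5207/1365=3.81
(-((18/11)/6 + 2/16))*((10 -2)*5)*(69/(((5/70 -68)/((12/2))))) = 338100/3487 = 96.96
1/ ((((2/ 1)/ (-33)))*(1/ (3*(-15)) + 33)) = -0.50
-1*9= -9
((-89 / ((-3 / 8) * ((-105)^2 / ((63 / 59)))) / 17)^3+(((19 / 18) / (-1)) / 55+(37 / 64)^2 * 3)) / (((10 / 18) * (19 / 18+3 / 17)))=19410027405115659946629 / 13508341014328160000000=1.44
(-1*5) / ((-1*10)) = 1 / 2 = 0.50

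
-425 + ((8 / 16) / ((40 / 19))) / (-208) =-7072019 / 16640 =-425.00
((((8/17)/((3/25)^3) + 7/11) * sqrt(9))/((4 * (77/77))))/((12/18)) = 1378213/4488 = 307.09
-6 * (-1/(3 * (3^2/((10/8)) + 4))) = 5/28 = 0.18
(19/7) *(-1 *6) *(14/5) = -228/5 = -45.60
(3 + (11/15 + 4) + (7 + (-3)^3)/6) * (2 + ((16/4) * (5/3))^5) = 70410692/1215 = 57951.19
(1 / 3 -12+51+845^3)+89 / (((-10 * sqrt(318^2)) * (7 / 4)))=603351164.32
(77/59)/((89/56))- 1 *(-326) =326.82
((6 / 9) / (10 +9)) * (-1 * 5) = -10 / 57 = -0.18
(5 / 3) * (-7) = -35 / 3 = -11.67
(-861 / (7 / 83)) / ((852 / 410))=-697615 / 142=-4912.78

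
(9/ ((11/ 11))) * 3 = 27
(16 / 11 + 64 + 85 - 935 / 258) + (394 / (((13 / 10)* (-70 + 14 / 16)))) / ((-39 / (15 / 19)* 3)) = 246695024705 / 1679796118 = 146.86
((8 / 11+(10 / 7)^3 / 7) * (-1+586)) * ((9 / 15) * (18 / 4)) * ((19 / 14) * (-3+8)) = 2266392960 / 184877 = 12258.92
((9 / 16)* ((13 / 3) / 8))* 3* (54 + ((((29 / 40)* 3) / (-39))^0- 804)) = -87633 / 128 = -684.63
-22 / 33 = -2 / 3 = -0.67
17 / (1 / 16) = 272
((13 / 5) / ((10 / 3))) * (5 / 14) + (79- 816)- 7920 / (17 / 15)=-18385397 / 2380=-7724.96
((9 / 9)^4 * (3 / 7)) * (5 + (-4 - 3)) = -6 / 7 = -0.86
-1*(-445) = 445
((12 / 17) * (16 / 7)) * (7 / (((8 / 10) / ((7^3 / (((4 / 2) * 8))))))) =302.65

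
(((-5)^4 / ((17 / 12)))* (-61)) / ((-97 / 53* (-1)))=-24247500 / 1649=-14704.37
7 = 7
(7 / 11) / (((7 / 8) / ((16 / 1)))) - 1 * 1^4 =117 / 11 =10.64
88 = 88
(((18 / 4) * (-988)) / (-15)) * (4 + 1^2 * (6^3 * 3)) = 966264 / 5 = 193252.80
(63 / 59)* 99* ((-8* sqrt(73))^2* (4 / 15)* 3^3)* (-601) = -630457115904 / 295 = -2137142765.78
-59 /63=-0.94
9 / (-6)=-3 / 2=-1.50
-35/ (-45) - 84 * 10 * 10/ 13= -75509/ 117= -645.38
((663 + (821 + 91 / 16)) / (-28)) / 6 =-1135 / 128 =-8.87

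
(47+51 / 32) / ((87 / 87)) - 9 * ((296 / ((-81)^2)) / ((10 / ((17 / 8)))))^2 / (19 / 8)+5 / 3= 3653963704601 / 72701128800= 50.26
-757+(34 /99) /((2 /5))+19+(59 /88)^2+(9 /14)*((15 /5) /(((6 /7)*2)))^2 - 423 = -80688673 /69696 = -1157.72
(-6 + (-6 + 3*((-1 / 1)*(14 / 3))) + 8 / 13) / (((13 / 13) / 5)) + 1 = -1637 / 13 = -125.92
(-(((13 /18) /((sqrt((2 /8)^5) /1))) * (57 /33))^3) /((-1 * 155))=61723537408 /150396345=410.41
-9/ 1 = -9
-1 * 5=-5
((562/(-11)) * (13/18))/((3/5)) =-18265/297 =-61.50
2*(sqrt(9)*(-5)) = -30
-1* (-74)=74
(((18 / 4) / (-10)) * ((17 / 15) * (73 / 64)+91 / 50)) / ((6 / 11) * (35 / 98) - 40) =3451371 / 98080000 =0.04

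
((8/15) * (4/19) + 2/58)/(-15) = -0.01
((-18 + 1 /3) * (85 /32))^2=20295025 /9216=2202.15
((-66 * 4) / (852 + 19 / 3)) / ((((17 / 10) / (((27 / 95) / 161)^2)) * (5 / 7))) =-1154736 / 1462941895625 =-0.00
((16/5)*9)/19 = 144/95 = 1.52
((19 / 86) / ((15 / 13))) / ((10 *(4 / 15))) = 247 / 3440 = 0.07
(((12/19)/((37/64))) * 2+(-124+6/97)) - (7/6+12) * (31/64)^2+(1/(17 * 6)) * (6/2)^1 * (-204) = -219273765649/1675862016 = -130.84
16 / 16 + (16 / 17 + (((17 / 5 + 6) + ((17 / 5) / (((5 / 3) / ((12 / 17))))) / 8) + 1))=10643 / 850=12.52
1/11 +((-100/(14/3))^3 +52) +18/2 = -36894504/3773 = -9778.56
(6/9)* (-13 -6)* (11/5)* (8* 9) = -2006.40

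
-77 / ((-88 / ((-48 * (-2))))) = 84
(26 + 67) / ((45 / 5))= 31 / 3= 10.33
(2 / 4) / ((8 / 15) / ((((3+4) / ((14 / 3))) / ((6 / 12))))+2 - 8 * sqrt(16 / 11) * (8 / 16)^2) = -2025 * sqrt(11) / 5989 - 24255 / 23956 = -2.13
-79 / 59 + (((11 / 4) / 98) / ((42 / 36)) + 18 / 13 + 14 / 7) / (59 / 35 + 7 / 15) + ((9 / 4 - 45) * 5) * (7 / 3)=-16936733857 / 33975032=-498.51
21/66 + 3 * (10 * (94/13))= 217.24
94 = 94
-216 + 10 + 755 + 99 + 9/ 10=6489/ 10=648.90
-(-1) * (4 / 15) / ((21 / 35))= 4 / 9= 0.44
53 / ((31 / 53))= 2809 / 31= 90.61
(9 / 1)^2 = 81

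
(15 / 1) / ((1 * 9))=5 / 3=1.67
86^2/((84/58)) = 107242/21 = 5106.76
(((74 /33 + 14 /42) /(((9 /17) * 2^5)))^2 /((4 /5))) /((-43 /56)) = -73080875 /1942009344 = -0.04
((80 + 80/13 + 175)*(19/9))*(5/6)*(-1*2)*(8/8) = -322525/351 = -918.87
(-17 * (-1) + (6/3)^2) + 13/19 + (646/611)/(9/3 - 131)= 16104711/742976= 21.68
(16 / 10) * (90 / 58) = 72 / 29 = 2.48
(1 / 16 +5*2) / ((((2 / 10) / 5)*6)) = 4025 / 96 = 41.93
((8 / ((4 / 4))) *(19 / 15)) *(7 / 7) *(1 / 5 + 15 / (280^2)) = 2.03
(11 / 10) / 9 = 11 / 90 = 0.12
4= 4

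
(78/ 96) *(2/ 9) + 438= 31549/ 72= 438.18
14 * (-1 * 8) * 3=-336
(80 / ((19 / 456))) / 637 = 1920 / 637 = 3.01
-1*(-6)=6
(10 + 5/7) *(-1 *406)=-4350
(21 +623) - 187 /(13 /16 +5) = 611.83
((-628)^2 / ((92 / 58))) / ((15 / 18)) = 34311408 / 115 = 298360.07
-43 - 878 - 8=-929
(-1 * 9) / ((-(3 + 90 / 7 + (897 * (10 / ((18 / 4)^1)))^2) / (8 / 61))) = 4536 / 15269751739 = 0.00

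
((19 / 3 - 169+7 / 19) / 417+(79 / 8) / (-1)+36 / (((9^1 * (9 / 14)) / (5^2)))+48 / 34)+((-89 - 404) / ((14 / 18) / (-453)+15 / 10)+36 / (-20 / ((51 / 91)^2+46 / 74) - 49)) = -31951325166171517 / 174738975660312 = -182.85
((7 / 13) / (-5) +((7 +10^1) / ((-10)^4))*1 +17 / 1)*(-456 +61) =-173501459 / 26000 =-6673.13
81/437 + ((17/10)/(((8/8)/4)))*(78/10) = 581487/10925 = 53.23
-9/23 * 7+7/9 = -406/207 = -1.96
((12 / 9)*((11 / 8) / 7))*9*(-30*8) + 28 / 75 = -296804 / 525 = -565.34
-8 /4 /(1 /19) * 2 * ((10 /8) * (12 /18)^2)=-380 /9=-42.22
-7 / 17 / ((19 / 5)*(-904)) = 0.00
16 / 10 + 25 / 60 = 121 / 60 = 2.02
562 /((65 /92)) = 51704 /65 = 795.45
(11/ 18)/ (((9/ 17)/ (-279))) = -5797/ 18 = -322.06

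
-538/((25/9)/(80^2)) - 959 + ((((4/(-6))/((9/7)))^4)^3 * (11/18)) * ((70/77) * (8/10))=-1240511.00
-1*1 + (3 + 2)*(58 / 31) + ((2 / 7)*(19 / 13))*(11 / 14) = 171462 / 19747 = 8.68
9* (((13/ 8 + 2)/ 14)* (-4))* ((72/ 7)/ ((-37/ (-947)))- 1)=-17728425/ 7252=-2444.63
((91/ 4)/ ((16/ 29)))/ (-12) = -2639/ 768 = -3.44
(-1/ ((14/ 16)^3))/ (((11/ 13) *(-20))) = 1664/ 18865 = 0.09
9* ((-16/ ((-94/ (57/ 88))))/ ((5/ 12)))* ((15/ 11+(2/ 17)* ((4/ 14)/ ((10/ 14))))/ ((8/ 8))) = 8119764/ 2416975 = 3.36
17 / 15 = 1.13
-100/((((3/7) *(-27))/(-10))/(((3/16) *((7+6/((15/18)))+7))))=-343.52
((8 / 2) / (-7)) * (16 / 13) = -64 / 91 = -0.70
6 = 6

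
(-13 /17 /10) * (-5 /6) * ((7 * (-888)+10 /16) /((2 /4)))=-646399 /816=-792.16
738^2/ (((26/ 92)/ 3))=75160872/ 13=5781605.54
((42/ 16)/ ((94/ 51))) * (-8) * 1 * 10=-113.94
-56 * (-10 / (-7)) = -80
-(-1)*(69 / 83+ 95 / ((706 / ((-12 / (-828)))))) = 0.83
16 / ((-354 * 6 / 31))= -124 / 531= -0.23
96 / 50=48 / 25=1.92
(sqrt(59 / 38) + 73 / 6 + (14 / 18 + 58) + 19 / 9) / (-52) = -1315 / 936 -sqrt(2242) / 1976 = -1.43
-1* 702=-702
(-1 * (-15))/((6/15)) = 75/2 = 37.50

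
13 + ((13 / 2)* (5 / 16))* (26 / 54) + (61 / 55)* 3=822347 / 47520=17.31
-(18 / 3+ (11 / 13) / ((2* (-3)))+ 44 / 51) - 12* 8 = -45403 / 442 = -102.72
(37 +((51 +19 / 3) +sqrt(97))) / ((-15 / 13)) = -3679 / 45 - 13 * sqrt(97) / 15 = -90.29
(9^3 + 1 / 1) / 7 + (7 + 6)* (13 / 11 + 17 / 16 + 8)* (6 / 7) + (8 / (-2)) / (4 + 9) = 1746777 / 8008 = 218.13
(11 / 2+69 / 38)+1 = 158 / 19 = 8.32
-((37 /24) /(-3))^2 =-1369 /5184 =-0.26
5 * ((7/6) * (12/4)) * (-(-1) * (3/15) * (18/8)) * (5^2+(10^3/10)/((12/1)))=525/2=262.50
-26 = -26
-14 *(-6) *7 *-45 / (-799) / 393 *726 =6403320 / 104669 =61.18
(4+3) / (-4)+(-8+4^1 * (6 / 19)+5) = -265 / 76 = -3.49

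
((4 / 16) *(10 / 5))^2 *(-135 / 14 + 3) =-93 / 56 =-1.66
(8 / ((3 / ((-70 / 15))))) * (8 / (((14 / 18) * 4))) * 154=-4928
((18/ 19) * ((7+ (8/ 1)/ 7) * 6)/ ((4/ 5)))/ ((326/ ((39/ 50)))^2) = 123201/ 371966000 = 0.00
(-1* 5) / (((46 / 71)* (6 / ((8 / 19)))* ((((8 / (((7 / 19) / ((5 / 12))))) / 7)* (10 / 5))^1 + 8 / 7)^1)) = -17395 / 119738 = -0.15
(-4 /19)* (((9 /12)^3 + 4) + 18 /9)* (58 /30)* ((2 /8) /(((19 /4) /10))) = -3973 /2888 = -1.38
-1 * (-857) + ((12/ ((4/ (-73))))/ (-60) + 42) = 18053/ 20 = 902.65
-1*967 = -967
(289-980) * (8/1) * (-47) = 259816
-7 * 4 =-28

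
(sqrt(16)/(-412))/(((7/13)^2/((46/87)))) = -7774/439089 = -0.02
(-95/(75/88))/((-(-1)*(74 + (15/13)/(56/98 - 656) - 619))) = 99724768/487591275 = 0.20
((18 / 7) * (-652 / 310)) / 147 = -1956 / 53165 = -0.04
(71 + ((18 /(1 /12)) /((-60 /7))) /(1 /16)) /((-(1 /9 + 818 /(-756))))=-627858 /1835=-342.16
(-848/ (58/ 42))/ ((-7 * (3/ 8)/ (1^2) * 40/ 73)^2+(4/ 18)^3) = -69181248528/ 234315853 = -295.25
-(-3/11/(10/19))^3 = 185193/1331000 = 0.14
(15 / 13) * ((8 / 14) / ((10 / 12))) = 72 / 91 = 0.79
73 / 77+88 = 6849 / 77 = 88.95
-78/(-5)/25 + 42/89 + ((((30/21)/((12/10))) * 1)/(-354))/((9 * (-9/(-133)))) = 1043495849/956994750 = 1.09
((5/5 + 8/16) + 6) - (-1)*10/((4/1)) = 10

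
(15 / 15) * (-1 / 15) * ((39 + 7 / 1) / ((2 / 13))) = -299 / 15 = -19.93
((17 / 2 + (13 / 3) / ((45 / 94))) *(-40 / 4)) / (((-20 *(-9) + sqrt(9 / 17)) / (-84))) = 45115280 / 550791 - 132692 *sqrt(17) / 1652373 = 81.58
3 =3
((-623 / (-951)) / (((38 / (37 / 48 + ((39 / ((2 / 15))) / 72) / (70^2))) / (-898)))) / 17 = -1450544339 / 2064202560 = -0.70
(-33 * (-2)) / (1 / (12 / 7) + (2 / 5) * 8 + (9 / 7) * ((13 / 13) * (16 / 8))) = 10.39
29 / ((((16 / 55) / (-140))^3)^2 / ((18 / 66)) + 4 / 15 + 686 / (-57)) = -7646533076329833984375 / 3103021408107714765926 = -2.46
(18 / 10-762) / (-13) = 3801 / 65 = 58.48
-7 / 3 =-2.33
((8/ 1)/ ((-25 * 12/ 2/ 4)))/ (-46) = 8/ 1725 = 0.00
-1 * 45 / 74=-45 / 74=-0.61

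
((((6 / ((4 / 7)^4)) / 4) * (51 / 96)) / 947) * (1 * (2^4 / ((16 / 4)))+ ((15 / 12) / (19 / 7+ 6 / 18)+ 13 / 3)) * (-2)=-274086155 / 1986002944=-0.14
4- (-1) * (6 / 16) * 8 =7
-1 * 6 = -6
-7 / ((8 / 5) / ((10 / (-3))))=175 / 12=14.58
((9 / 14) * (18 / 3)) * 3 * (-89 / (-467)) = 7209 / 3269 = 2.21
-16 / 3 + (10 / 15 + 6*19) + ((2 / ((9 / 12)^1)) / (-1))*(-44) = 680 / 3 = 226.67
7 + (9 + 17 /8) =145 /8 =18.12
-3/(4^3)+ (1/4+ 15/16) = 73/64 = 1.14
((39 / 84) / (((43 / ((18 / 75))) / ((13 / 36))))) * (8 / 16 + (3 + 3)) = 2197 / 361200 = 0.01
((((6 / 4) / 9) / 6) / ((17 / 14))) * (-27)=-21 / 34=-0.62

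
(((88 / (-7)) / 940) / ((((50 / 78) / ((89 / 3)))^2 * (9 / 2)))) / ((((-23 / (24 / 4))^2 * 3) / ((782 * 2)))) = -16020951232 / 70940625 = -225.84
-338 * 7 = -2366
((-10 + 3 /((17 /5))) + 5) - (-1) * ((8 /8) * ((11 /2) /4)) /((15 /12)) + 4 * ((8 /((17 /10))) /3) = 1661 /510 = 3.26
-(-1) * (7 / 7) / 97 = 1 / 97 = 0.01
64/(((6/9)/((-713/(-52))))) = 17112/13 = 1316.31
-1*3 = -3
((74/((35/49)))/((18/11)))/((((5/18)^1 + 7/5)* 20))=2849/1510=1.89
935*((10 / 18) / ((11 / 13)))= 5525 / 9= 613.89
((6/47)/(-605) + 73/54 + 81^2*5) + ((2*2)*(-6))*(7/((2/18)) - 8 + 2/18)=48342883441/1535490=31483.68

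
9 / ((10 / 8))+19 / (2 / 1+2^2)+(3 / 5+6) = 509 / 30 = 16.97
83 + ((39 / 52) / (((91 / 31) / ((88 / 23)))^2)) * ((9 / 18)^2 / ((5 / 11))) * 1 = 83.70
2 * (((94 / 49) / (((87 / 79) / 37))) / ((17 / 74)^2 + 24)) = 3009193424 / 561492519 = 5.36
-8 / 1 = -8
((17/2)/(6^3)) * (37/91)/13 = 0.00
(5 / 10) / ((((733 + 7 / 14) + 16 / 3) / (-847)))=-231 / 403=-0.57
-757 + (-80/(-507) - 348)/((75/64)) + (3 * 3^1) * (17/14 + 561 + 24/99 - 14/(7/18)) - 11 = 21510206189/5855850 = 3673.29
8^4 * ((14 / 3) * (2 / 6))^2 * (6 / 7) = 229376 / 27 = 8495.41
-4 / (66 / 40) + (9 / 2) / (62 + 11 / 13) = -126859 / 53922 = -2.35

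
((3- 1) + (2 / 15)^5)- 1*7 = -3796843 / 759375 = -5.00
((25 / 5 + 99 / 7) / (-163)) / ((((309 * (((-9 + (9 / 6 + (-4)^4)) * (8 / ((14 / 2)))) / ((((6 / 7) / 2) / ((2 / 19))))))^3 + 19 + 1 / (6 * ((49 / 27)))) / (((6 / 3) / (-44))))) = 6433742 / 12068607592320935997605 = 0.00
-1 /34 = -0.03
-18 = -18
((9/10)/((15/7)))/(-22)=-21/1100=-0.02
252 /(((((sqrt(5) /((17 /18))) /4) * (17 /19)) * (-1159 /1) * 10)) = -28 * sqrt(5) /1525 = -0.04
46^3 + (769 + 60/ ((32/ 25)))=98151.88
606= 606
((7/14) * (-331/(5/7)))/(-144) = 2317/1440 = 1.61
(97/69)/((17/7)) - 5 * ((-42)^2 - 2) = -10333451/1173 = -8809.42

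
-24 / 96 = -1 / 4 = -0.25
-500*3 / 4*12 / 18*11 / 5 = -550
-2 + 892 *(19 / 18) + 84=9212 / 9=1023.56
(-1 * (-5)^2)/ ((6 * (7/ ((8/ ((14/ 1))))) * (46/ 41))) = -1025/ 3381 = -0.30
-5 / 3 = -1.67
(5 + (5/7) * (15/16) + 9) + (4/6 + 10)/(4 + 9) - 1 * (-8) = 102605/4368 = 23.49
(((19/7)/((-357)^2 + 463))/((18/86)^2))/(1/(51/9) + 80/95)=0.00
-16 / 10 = -8 / 5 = -1.60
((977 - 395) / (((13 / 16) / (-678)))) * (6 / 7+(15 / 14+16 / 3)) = -3526792.09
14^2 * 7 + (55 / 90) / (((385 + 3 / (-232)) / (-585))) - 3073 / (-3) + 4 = 642922897 / 267951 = 2399.40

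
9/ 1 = 9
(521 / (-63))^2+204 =1081117 / 3969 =272.39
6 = 6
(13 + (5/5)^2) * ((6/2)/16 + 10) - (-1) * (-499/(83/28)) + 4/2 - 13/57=-906097/37848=-23.94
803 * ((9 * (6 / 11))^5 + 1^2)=33530803475 / 14641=2290198.99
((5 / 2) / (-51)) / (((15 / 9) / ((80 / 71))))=-40 / 1207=-0.03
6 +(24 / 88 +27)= 366 / 11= 33.27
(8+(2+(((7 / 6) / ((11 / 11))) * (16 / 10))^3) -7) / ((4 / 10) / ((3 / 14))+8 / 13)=417001 / 108900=3.83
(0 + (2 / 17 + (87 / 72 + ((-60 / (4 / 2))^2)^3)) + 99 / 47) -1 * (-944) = 13979322167963 / 19176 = 729000947.43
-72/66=-12/11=-1.09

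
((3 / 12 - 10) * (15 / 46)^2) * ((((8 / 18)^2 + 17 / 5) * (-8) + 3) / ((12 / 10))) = 3393325 / 152352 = 22.27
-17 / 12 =-1.42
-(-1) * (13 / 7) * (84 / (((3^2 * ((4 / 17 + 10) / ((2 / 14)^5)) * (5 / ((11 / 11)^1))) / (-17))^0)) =156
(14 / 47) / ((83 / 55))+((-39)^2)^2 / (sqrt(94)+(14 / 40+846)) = 1018484606424490 / 372526942943 - 308458800 * sqrt(94) / 95495243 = 2702.67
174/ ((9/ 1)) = 58/ 3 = 19.33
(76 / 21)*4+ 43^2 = 39133 / 21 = 1863.48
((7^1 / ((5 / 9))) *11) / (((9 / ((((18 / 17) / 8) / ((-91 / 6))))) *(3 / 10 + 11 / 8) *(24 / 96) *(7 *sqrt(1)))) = -4752 / 103649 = -0.05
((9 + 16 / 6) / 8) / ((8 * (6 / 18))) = 35 / 64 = 0.55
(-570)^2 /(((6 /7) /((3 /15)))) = 75810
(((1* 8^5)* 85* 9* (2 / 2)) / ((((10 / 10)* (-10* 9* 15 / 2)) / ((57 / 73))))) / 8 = -1323008 / 365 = -3624.68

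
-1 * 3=-3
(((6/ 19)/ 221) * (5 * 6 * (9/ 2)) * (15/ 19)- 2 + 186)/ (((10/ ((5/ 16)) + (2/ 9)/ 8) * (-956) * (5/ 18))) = -2380080348/ 109925054135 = -0.02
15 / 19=0.79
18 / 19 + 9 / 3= 75 / 19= 3.95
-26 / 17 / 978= -13 / 8313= -0.00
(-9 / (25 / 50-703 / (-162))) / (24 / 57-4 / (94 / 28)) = 650997 / 269696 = 2.41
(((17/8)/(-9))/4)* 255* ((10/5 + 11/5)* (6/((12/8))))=-2023/8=-252.88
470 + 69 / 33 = 5193 / 11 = 472.09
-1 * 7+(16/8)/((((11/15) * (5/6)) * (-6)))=-83/11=-7.55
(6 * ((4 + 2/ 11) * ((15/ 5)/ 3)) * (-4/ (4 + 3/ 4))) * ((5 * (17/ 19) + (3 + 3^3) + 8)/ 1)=-897.43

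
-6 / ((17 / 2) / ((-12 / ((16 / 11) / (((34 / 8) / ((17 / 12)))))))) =297 / 17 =17.47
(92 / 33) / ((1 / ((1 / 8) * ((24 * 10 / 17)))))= 920 / 187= 4.92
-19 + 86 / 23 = -15.26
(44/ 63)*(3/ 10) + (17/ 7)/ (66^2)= 0.21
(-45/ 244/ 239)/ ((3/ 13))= -195/ 58316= -0.00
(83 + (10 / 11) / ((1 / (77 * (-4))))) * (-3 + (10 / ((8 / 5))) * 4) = -4334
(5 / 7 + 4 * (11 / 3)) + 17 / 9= 1088 / 63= 17.27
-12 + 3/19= -225/19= -11.84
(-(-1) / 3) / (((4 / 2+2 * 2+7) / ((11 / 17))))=11 / 663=0.02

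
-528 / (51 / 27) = -4752 / 17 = -279.53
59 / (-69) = -59 / 69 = -0.86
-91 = -91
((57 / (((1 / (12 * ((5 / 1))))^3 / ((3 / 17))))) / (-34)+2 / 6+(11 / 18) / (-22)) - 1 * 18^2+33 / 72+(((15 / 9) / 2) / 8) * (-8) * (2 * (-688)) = -1312562057 / 20808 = -63079.68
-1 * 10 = -10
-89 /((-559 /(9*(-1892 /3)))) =-903.69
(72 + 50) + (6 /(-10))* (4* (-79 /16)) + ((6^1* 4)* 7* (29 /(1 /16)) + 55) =1562817 /20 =78140.85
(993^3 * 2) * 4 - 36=7833173220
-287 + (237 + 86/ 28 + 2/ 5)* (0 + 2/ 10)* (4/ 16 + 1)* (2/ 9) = -114929/ 420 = -273.64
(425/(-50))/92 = -17/184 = -0.09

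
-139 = -139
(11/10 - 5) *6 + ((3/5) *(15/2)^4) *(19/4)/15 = 184887/320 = 577.77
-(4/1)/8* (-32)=16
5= 5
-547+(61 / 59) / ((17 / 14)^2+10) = -72570021 / 132691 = -546.91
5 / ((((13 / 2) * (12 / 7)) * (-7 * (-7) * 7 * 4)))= 5 / 15288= 0.00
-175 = -175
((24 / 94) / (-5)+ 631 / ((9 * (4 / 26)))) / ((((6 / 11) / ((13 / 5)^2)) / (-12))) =-3583202051 / 52875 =-67767.41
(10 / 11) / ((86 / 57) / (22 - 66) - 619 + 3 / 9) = -380 / 258617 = -0.00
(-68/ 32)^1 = -2.12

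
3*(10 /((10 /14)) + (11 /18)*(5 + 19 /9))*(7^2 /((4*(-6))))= -36407 /324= -112.37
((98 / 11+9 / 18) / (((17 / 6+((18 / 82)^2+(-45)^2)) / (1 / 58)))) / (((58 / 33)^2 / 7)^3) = 3821656971713427 / 4105488225415340416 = 0.00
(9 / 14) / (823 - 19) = 3 / 3752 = 0.00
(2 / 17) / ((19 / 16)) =0.10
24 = 24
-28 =-28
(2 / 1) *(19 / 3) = 12.67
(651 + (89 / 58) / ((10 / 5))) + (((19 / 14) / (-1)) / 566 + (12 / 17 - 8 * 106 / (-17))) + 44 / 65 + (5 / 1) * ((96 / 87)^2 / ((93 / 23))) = 241245186830933 / 342417296130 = 704.54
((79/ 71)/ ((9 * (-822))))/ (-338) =79/ 177537204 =0.00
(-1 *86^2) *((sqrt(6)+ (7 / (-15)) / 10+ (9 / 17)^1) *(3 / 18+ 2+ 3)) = -114638 *sqrt(6) / 3 -70559689 / 3825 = -112048.51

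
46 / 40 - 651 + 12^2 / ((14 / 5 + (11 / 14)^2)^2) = -143005813597 / 224316020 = -637.52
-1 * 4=-4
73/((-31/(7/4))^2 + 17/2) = 7154/31585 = 0.23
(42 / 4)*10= 105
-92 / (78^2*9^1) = -23 / 13689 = -0.00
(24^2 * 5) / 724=720 / 181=3.98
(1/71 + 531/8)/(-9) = -37709/5112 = -7.38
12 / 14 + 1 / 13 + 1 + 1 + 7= 904 / 91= 9.93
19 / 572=0.03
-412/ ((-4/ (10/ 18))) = 515/ 9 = 57.22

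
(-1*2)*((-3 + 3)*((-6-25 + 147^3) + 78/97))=0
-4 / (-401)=0.01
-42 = -42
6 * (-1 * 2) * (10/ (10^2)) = -6/ 5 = -1.20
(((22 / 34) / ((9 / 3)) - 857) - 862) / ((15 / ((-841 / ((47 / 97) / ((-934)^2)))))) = 6238110164845096 / 35955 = 173497710049.93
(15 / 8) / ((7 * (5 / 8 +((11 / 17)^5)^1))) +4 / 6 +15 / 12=1605992833 / 704566212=2.28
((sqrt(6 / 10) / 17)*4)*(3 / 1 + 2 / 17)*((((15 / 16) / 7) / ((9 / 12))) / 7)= 53*sqrt(15) / 14161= 0.01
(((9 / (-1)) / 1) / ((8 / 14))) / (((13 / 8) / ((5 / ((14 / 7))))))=-315 / 13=-24.23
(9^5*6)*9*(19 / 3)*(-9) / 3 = -60584274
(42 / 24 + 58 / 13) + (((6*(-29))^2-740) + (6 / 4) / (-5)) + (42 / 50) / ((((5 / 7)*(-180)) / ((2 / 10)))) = 7200840619 / 243750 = 29541.91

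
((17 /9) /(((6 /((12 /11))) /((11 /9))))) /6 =17 /243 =0.07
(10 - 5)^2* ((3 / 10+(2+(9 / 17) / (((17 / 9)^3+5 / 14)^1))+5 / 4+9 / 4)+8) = 427080705 / 1231259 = 346.87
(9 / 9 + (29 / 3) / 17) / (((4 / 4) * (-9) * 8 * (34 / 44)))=-220 / 7803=-0.03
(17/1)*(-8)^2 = 1088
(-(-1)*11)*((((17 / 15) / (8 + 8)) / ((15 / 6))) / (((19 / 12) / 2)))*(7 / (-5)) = -1309 / 2375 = -0.55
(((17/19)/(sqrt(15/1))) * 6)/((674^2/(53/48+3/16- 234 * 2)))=-190417 * sqrt(15)/517874640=-0.00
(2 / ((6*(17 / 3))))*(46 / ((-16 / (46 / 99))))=-529 / 6732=-0.08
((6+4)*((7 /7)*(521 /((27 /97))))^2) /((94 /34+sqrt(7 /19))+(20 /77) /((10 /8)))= 411928787044212515 /33493099698 - 21881052722512445*sqrt(133) /100479299094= 9787506.08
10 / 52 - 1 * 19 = -489 / 26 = -18.81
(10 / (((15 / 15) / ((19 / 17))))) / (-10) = -1.12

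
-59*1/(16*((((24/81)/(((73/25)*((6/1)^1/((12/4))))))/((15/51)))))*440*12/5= -3837537/170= -22573.75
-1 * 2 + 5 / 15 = -5 / 3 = -1.67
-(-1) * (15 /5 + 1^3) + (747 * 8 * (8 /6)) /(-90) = -1268 /15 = -84.53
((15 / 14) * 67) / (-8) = -1005 / 112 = -8.97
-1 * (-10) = 10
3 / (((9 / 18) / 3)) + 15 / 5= 21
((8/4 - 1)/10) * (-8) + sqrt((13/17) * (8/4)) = 0.44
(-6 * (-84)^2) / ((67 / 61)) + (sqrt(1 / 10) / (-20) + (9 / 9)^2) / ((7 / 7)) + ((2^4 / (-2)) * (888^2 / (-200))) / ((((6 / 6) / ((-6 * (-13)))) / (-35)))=-28859428753 / 335 - sqrt(10) / 200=-86147548.53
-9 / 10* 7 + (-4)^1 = -103 / 10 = -10.30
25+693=718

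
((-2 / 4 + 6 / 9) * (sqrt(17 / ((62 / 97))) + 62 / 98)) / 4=31 / 1176 + sqrt(102238) / 1488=0.24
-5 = -5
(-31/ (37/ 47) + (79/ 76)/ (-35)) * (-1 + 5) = -3878543/ 24605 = -157.63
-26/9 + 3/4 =-77/36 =-2.14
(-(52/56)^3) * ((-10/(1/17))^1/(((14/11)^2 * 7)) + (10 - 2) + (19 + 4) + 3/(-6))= -11685843/941192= -12.42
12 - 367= -355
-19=-19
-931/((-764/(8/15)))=1862/2865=0.65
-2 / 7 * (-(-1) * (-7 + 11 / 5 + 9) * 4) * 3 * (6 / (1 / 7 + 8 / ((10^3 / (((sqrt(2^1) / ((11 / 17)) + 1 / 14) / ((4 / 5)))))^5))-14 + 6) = -36990782323238958698273376727017244400367247644096 / 75553068470798068767730730310044252669034308645 + 55665945716530176688952180736000000000 * sqrt(2) / 15110613694159613753546146062008850533806861729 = -489.60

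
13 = 13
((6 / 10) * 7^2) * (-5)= -147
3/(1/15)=45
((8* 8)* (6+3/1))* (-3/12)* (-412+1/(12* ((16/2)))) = 118653/2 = 59326.50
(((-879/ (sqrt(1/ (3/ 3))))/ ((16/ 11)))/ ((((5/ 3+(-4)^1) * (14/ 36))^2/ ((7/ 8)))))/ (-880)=640791/ 878080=0.73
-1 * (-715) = 715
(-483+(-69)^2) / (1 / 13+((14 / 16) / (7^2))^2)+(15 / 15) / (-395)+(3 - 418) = 68373971106 / 1243855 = 54969.41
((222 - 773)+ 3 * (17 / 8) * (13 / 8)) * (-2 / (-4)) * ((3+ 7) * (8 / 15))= -34601 / 24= -1441.71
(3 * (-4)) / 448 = -3 / 112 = -0.03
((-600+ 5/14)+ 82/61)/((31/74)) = -18905039/13237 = -1428.20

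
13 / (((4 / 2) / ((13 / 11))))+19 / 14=696 / 77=9.04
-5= -5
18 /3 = 6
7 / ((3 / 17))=119 / 3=39.67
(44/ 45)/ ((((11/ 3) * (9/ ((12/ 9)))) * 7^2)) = 0.00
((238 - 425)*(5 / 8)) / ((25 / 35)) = -1309 / 8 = -163.62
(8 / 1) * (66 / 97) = 528 / 97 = 5.44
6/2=3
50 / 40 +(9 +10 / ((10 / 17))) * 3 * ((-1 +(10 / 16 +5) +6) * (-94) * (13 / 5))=-810181 / 4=-202545.25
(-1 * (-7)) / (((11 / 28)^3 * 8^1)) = 19208 / 1331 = 14.43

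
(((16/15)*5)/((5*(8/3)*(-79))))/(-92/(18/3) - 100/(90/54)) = 3/44635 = 0.00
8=8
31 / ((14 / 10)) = 155 / 7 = 22.14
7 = 7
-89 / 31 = -2.87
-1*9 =-9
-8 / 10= -4 / 5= -0.80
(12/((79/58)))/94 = 348/3713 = 0.09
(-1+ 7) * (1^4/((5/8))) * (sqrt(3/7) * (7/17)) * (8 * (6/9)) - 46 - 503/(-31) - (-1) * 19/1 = -334/31+ 256 * sqrt(21)/85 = 3.03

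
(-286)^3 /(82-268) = 11696828 /93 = 125772.34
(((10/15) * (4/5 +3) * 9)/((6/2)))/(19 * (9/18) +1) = 76/105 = 0.72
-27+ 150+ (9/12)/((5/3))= 2469/20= 123.45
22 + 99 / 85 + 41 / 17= 25.58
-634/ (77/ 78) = -49452/ 77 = -642.23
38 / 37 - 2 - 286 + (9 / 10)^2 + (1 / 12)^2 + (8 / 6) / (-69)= -876726809 / 3063600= -286.18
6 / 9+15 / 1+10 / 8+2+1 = 239 / 12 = 19.92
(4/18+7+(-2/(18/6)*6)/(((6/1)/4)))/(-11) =-0.41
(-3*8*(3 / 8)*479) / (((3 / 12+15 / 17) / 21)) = -879444 / 11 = -79949.45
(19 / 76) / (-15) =-1 / 60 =-0.02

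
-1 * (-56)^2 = -3136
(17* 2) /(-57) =-34 /57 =-0.60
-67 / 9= -7.44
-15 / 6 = -5 / 2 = -2.50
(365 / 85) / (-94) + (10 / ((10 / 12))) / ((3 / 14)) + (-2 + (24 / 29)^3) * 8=44.49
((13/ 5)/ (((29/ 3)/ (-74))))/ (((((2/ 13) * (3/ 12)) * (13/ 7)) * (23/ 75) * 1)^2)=-636363000/ 15341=-41481.19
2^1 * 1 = 2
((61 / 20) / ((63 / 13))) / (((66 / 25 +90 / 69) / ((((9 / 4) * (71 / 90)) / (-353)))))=-1294969 / 1614017664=-0.00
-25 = -25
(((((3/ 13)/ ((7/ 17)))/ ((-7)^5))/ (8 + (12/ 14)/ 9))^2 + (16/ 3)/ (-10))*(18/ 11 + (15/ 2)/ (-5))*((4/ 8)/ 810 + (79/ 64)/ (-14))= 242671051509151807/ 38111217105177216000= 0.01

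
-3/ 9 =-1/ 3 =-0.33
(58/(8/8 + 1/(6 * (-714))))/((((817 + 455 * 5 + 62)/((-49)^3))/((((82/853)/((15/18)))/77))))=-1027312950384/316877562265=-3.24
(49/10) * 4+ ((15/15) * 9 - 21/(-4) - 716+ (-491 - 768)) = -38823/20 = -1941.15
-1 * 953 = -953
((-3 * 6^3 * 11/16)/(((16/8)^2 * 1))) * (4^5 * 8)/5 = -912384/5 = -182476.80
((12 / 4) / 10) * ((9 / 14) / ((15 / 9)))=81 / 700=0.12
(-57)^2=3249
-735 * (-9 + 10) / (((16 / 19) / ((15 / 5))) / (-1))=41895 / 16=2618.44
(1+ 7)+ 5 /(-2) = 11 /2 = 5.50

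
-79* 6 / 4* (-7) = 1659 / 2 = 829.50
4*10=40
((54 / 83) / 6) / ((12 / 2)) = 3 / 166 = 0.02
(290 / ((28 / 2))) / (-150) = -29 / 210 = -0.14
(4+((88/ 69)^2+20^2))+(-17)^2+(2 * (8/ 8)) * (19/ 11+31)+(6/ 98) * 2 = 1950818369/ 2566179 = 760.20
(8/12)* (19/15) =38/45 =0.84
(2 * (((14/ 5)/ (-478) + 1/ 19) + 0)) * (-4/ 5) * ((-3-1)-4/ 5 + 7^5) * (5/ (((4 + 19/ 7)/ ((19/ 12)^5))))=-4521688180303/ 485265600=-9317.97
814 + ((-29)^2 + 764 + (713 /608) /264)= 388279241 /160512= 2419.00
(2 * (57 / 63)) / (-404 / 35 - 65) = -10 / 423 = -0.02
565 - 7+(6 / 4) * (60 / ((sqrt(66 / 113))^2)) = 7833 / 11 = 712.09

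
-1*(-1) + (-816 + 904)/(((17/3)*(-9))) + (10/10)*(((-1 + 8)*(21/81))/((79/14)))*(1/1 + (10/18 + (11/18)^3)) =-16051319/105737076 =-0.15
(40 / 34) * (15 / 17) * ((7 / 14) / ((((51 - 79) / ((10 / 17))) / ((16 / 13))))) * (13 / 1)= -6000 / 34391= -0.17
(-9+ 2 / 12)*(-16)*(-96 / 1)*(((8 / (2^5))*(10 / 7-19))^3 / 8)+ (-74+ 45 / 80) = 788604583 / 5488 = 143696.17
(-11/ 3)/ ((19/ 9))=-33/ 19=-1.74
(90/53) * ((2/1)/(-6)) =-0.57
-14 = -14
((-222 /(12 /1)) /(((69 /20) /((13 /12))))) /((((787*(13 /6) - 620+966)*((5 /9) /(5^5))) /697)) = -3143034375 /283061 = -11103.74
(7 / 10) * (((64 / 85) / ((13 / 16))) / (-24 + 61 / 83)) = -297472 / 10668775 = -0.03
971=971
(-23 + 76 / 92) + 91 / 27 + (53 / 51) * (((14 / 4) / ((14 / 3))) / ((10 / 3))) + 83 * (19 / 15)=36554083 / 422280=86.56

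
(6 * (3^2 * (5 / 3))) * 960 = 86400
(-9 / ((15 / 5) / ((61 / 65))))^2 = 33489 / 4225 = 7.93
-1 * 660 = -660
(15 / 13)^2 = 225 / 169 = 1.33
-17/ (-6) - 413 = -2461/ 6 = -410.17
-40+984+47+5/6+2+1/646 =963026/969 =993.83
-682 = -682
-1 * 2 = -2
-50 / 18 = -25 / 9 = -2.78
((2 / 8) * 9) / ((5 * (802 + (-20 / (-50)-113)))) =1 / 1532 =0.00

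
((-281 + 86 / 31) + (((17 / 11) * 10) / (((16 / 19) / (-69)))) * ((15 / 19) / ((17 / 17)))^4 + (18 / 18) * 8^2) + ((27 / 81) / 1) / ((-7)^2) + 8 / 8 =-705.13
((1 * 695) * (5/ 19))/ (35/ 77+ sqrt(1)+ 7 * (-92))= -38225/ 134292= -0.28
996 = 996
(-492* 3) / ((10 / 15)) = -2214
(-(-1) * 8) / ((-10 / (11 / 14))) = -22 / 35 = -0.63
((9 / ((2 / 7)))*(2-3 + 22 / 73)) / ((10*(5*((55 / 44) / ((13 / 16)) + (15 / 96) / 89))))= -0.29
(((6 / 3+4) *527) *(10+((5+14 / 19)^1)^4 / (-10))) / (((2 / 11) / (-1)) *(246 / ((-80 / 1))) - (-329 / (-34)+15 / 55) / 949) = -143792804772348732 / 253754404829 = -566661.32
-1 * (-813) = 813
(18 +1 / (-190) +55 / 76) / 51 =2371 / 6460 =0.37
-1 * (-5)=5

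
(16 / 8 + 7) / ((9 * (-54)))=-1 / 54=-0.02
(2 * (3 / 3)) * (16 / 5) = 32 / 5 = 6.40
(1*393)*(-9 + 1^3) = -3144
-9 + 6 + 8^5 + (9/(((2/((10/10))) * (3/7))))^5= 5132581/32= 160393.16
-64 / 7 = -9.14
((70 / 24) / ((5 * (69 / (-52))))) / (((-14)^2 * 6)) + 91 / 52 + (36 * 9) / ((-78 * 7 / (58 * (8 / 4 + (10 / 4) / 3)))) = -43295047 / 452088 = -95.77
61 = 61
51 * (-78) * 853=-3393234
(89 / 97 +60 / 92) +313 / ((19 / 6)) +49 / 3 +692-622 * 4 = -213545803 / 127167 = -1679.25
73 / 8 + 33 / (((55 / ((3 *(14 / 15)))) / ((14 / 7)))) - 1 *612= -119903 / 200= -599.52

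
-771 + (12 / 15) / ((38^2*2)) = -2783309 / 3610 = -771.00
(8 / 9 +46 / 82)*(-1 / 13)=-535 / 4797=-0.11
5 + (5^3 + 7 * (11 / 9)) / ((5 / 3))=1277 / 15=85.13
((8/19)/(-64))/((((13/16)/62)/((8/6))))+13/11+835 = 6810262/8151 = 835.51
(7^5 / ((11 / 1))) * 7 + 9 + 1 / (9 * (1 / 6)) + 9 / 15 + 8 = 1767749 / 165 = 10713.63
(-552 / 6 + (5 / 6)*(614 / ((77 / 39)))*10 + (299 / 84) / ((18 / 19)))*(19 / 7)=791067793 / 116424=6794.71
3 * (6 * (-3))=-54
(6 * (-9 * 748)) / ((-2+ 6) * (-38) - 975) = 40392 / 1127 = 35.84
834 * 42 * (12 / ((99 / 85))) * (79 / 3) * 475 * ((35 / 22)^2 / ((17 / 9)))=8050857412500 / 1331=6048728333.96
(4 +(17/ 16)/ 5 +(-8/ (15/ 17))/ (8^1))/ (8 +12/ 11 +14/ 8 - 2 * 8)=-0.60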